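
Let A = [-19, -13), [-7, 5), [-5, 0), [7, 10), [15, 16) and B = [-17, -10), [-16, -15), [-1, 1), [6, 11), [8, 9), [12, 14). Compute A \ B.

[-19, -17) ∪ [-7, -1) ∪ [1, 5) ∪ [15, 16)

Merge the first list: [-19, -13), [-7, 5), [7, 10), [15, 16).
Merge the second list: [-17, -10), [-1, 1), [6, 11), [12, 14).
[-19, -13) \ B = [-19, -17).
[-7, 5) \ B = [-7, -1), [1, 5).
[7, 10): entirely removed.
[15, 16): nothing removed.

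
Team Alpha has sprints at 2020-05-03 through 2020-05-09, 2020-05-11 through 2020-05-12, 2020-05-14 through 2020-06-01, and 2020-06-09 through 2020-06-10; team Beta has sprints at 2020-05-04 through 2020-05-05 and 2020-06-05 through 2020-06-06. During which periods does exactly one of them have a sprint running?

Only in the first: 2020-05-03 through 2020-05-03, 2020-05-06 through 2020-05-09, 2020-05-11 through 2020-05-12, 2020-05-14 through 2020-06-01, 2020-06-09 through 2020-06-10.
Only in the second: 2020-06-05 through 2020-06-06.
Together these are the periods covered by exactly one.

2020-05-03 through 2020-05-03, 2020-05-06 through 2020-05-09, 2020-05-11 through 2020-05-12, 2020-05-14 through 2020-06-01, 2020-06-05 through 2020-06-06, 2020-06-09 through 2020-06-10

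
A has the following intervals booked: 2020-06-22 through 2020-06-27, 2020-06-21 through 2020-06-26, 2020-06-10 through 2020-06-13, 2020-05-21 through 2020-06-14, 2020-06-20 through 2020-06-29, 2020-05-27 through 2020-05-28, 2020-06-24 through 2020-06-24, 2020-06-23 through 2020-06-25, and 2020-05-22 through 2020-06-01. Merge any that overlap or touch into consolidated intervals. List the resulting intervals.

2020-05-21 through 2020-06-14, 2020-06-20 through 2020-06-29

Sort by start: 2020-05-21 through 2020-06-14, 2020-05-22 through 2020-06-01, 2020-05-27 through 2020-05-28, 2020-06-10 through 2020-06-13, 2020-06-20 through 2020-06-29, 2020-06-21 through 2020-06-26, 2020-06-22 through 2020-06-27, 2020-06-23 through 2020-06-25, 2020-06-24 through 2020-06-24.
2020-05-22 through 2020-06-01 overlaps/touches 2020-05-21 through 2020-06-14 → extend to 2020-05-21 through 2020-06-14.
2020-05-27 through 2020-05-28 overlaps/touches 2020-05-21 through 2020-06-14 → extend to 2020-05-21 through 2020-06-14.
2020-06-10 through 2020-06-13 overlaps/touches 2020-05-21 through 2020-06-14 → extend to 2020-05-21 through 2020-06-14.
2020-06-20 through 2020-06-29 is disjoint → start new block.
2020-06-21 through 2020-06-26 overlaps/touches 2020-06-20 through 2020-06-29 → extend to 2020-06-20 through 2020-06-29.
2020-06-22 through 2020-06-27 overlaps/touches 2020-06-20 through 2020-06-29 → extend to 2020-06-20 through 2020-06-29.
2020-06-23 through 2020-06-25 overlaps/touches 2020-06-20 through 2020-06-29 → extend to 2020-06-20 through 2020-06-29.
2020-06-24 through 2020-06-24 overlaps/touches 2020-06-20 through 2020-06-29 → extend to 2020-06-20 through 2020-06-29.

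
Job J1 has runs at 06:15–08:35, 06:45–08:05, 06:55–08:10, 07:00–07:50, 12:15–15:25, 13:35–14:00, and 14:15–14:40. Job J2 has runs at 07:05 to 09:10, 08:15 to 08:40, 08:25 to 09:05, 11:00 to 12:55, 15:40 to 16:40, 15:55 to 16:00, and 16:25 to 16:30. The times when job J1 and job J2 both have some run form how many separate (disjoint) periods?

First set merges to 06:15–08:35, 12:15–15:25.
Second set merges to 07:05–09:10, 11:00–12:55, 15:40–16:40.
A ∩ B = 07:05–08:35, 12:15–12:55.
That is 2 disjoint pieces.

2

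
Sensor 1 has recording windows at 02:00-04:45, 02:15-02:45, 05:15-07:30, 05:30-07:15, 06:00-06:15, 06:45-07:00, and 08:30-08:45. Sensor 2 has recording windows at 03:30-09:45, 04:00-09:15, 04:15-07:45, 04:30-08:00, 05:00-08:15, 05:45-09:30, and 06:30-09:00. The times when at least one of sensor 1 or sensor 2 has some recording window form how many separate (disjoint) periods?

1

Merge the first list: 02:00-04:45, 05:15-07:30, 08:30-08:45.
Merge the second list: 03:30-09:45.
A ∪ B = 02:00-09:45.
That is 1 disjoint piece.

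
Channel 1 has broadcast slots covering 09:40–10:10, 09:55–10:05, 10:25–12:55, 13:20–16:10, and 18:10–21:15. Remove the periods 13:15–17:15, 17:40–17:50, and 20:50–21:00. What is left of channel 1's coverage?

09:40-10:10, 10:25-12:55, 18:10-20:50, 21:00-21:15

First set merges to 09:40-10:10, 10:25-12:55, 13:20-16:10, 18:10-21:15.
09:40-10:10 is untouched.
10:25-12:55 is untouched.
13:20-16:10 lies entirely inside B → drops out.
18:10-21:15 with B removed leaves 18:10-20:50, 21:00-21:15.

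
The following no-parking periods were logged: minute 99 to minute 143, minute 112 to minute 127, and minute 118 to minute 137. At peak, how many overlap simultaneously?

Walk the sorted start/end points keeping a running depth.
The depth first hits 3 at minute 118.

3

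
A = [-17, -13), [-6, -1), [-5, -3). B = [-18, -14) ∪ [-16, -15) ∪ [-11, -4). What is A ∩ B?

[-17, -14) ∪ [-6, -4)

First set merges to [-17, -13), [-6, -1).
Second set merges to [-18, -14), [-11, -4).
[-17, -13) ∩ B → [-17, -14).
[-6, -1) ∩ B → [-6, -4).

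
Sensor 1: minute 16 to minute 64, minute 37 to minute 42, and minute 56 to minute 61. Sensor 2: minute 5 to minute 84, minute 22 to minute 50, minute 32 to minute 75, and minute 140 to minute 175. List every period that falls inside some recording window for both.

minute 16 to minute 64

Merge the first list: minute 16 to minute 64.
Merge the second list: minute 5 to minute 84, minute 140 to minute 175.
minute 16 to minute 64 overlaps B on minute 16 to minute 64.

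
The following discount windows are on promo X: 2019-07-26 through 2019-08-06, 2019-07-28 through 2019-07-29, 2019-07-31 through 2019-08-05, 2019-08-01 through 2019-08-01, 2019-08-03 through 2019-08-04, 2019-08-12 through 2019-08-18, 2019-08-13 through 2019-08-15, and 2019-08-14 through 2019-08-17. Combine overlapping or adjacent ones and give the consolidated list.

2019-07-28 through 2019-07-29 overlaps/touches 2019-07-26 through 2019-08-06 → extend to 2019-07-26 through 2019-08-06.
2019-07-31 through 2019-08-05 overlaps/touches 2019-07-26 through 2019-08-06 → extend to 2019-07-26 through 2019-08-06.
2019-08-01 through 2019-08-01 overlaps/touches 2019-07-26 through 2019-08-06 → extend to 2019-07-26 through 2019-08-06.
2019-08-03 through 2019-08-04 overlaps/touches 2019-07-26 through 2019-08-06 → extend to 2019-07-26 through 2019-08-06.
2019-08-12 through 2019-08-18 is disjoint → start new block.
2019-08-13 through 2019-08-15 overlaps/touches 2019-08-12 through 2019-08-18 → extend to 2019-08-12 through 2019-08-18.
2019-08-14 through 2019-08-17 overlaps/touches 2019-08-12 through 2019-08-18 → extend to 2019-08-12 through 2019-08-18.

2019-07-26 through 2019-08-06, 2019-08-12 through 2019-08-18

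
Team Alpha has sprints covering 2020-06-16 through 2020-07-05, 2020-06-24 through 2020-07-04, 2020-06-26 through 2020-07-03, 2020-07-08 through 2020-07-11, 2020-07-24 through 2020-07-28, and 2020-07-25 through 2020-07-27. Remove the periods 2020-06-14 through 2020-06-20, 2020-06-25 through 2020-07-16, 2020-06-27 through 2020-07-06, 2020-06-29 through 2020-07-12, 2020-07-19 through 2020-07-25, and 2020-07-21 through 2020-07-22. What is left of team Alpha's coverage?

2020-06-21 through 2020-06-24, 2020-07-26 through 2020-07-28

A, merged: 2020-06-16 through 2020-07-05, 2020-07-08 through 2020-07-11, 2020-07-24 through 2020-07-28.
B, merged: 2020-06-14 through 2020-06-20, 2020-06-25 through 2020-07-16, 2020-07-19 through 2020-07-25.
2020-06-16 through 2020-07-05 with B removed leaves 2020-06-21 through 2020-06-24.
2020-07-08 through 2020-07-11 lies entirely inside B → drops out.
2020-07-24 through 2020-07-28 with B removed leaves 2020-07-26 through 2020-07-28.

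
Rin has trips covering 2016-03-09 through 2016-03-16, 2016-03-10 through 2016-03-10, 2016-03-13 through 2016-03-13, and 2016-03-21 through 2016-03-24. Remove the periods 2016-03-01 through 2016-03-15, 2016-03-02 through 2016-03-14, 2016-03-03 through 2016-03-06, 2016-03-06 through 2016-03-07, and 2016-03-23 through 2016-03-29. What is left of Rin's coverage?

2016-03-16 through 2016-03-16, 2016-03-21 through 2016-03-22

First set merges to 2016-03-09 through 2016-03-16, 2016-03-21 through 2016-03-24.
Second set merges to 2016-03-01 through 2016-03-15, 2016-03-23 through 2016-03-29.
2016-03-09 through 2016-03-16 minus B → 2016-03-16 through 2016-03-16.
2016-03-21 through 2016-03-24 minus B → 2016-03-21 through 2016-03-22.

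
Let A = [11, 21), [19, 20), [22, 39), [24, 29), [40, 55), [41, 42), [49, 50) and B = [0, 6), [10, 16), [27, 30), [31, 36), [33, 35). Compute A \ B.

[16, 21) ∪ [22, 27) ∪ [30, 31) ∪ [36, 39) ∪ [40, 55)

A, merged: [11, 21), [22, 39), [40, 55).
B, merged: [0, 6), [10, 16), [27, 30), [31, 36).
[11, 21) minus B → [16, 21).
[22, 39) minus B → [22, 27), [30, 31), [36, 39).
[40, 55): no B overlap → unchanged.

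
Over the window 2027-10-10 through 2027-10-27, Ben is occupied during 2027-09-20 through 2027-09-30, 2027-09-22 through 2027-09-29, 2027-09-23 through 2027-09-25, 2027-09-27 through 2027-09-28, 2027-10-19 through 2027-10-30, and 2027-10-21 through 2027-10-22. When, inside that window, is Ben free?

After merging, the occupied span is 2027-09-20 through 2027-09-30, 2027-10-19 through 2027-10-30.
Complement within 2027-10-10 through 2027-10-27: 2027-10-10 through 2027-10-18.

2027-10-10 through 2027-10-18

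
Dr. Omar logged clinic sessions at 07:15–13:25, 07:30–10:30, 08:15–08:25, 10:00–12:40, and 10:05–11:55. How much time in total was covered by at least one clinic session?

Merged: 07:15–13:25.
Length: 6 h 10 min.

6 h 10 min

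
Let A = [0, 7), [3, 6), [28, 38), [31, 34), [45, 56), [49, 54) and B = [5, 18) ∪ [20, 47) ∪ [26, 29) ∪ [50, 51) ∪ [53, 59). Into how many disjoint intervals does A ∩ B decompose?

5

Merge the first list: [0, 7), [28, 38), [45, 56).
Merge the second list: [5, 18), [20, 47), [50, 51), [53, 59).
A ∩ B = [5, 7), [28, 38), [45, 47), [50, 51), [53, 56).
That is 5 disjoint pieces.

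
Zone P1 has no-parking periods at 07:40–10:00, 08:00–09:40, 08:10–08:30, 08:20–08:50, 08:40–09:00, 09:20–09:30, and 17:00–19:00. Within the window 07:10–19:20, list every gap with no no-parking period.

Covered (merged): 07:40–10:00, 17:00–19:00.
Complement within 07:10–19:20: 07:10–07:40, 10:00–17:00, 19:00–19:20.

07:10–07:40, 10:00–17:00, 19:00–19:20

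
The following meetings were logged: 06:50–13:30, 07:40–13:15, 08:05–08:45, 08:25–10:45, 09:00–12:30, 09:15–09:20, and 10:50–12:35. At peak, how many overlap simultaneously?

5

Sweep endpoints in order; track running count of active intervals.
Peak of 5 reached at 09:15.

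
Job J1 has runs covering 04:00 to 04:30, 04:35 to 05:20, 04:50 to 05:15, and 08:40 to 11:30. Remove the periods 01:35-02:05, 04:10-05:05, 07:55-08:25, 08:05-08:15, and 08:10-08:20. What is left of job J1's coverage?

First set merges to 04:00–04:30, 04:35–05:20, 08:40–11:30.
Second set merges to 01:35–02:05, 04:10–05:05, 07:55–08:25.
04:00–04:30 minus B → 04:00–04:10.
04:35–05:20 minus B → 05:05–05:20.
08:40–11:30: no B overlap → unchanged.

04:00–04:10, 05:05–05:20, 08:40–11:30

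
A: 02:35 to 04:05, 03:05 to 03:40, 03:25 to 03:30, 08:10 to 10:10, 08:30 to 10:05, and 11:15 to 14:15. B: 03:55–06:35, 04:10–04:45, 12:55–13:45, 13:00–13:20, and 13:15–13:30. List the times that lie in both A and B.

03:55–04:05, 12:55–13:45

A, merged: 02:35–04:05, 08:10–10:10, 11:15–14:15.
B, merged: 03:55–06:35, 12:55–13:45.
02:35–04:05 overlaps B on 03:55–04:05.
08:10–10:10 falls entirely outside B.
11:15–14:15 overlaps B on 12:55–13:45.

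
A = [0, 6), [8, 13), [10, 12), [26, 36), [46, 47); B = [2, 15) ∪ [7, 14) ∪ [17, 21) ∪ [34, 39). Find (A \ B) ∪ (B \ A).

First set merges to [0, 6), [8, 13), [26, 36), [46, 47).
Second set merges to [2, 15), [17, 21), [34, 39).
A but not B: [0, 2), [26, 34), [46, 47).
B but not A: [6, 8), [13, 15), [17, 21), [36, 39).
Combining gives A △ B.

[0, 2) ∪ [6, 8) ∪ [13, 15) ∪ [17, 21) ∪ [26, 34) ∪ [36, 39) ∪ [46, 47)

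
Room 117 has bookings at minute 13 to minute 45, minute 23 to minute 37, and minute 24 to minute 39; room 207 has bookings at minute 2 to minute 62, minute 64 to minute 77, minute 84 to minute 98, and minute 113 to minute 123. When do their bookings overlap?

A, merged: minute 13 to minute 45.
minute 13 to minute 45 overlaps B on minute 13 to minute 45.

minute 13 to minute 45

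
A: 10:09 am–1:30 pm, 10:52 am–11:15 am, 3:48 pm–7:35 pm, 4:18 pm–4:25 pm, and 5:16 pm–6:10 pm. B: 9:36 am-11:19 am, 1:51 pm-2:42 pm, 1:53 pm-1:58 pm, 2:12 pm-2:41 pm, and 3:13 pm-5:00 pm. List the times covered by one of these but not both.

First set merges to 10:09 am–1:30 pm, 3:48 pm–7:35 pm.
Second set merges to 9:36 am–11:19 am, 1:51 pm–2:42 pm, 3:13 pm–5:00 pm.
A but not B: 11:19 am–1:30 pm, 5:00 pm–7:35 pm.
B but not A: 9:36 am–10:09 am, 1:51 pm–2:42 pm, 3:13 pm–3:48 pm.
Combining gives A △ B.

9:36 am–10:09 am, 11:19 am–1:30 pm, 1:51 pm–2:42 pm, 3:13 pm–3:48 pm, 5:00 pm–7:35 pm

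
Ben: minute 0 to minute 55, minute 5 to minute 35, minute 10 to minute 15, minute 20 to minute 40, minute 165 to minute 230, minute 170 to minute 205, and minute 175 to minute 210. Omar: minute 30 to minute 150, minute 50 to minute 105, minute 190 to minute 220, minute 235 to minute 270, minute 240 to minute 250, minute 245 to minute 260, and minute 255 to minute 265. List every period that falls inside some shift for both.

minute 30 to minute 55, minute 190 to minute 220

A, merged: minute 0 to minute 55, minute 165 to minute 230.
B, merged: minute 30 to minute 150, minute 190 to minute 220, minute 235 to minute 270.
minute 0 to minute 55 meets the second set on minute 30 to minute 55.
minute 165 to minute 230 meets the second set on minute 190 to minute 220.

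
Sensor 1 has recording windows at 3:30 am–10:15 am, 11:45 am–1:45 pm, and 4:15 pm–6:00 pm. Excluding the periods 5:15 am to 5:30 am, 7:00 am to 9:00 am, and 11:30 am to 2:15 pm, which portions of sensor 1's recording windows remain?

3:30 am–10:15 am minus B → 3:30 am–5:15 am, 5:30 am–7:00 am, 9:00 am–10:15 am.
11:45 am–1:45 pm: fully covered by B → removed.
4:15 pm–6:00 pm: no B overlap → unchanged.

3:30 am–5:15 am, 5:30 am–7:00 am, 9:00 am–10:15 am, 4:15 pm–6:00 pm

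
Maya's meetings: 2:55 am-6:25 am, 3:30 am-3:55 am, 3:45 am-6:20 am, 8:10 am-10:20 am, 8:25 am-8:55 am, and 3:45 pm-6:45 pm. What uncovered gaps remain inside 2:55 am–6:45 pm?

After merging, the occupied span is 2:55 am-6:25 am, 8:10 am-10:20 am, 3:45 pm-6:45 pm.
Complement within 2:55 am-6:45 pm: 6:25 am-8:10 am, 10:20 am-3:45 pm.

6:25 am-8:10 am, 10:20 am-3:45 pm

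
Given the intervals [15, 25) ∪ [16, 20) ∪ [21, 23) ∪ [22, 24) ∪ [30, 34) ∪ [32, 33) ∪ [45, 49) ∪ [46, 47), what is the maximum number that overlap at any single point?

3

At 22, 3 of the intervals are simultaneously active.
No point has more.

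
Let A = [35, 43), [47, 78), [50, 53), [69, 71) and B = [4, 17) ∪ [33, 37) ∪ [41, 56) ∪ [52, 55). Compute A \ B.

[37, 41) ∪ [56, 78)

First set merges to [35, 43), [47, 78).
Second set merges to [4, 17), [33, 37), [41, 56).
[35, 43) \ B = [37, 41).
[47, 78) \ B = [56, 78).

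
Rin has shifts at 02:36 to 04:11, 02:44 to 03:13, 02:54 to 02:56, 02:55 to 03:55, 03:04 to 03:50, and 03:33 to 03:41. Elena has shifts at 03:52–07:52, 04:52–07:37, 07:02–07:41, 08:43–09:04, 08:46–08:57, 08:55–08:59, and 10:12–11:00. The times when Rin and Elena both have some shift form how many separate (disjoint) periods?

A, merged: 02:36–04:11.
B, merged: 03:52–07:52, 08:43–09:04, 10:12–11:00.
A ∩ B = 03:52–04:11.
That is 1 disjoint piece.

1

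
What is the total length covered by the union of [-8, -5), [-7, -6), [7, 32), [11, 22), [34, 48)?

Merged: [-8, -5), [7, 32), [34, 48).
Lengths: 3 + 25 + 14 = 42.

42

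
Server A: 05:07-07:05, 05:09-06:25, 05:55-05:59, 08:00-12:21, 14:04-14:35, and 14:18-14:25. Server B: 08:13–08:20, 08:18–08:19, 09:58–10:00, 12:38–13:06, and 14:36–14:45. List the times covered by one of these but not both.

05:07–07:05, 08:00–08:13, 08:20–09:58, 10:00–12:21, 12:38–13:06, 14:04–14:35, 14:36–14:45

First set merges to 05:07–07:05, 08:00–12:21, 14:04–14:35.
Second set merges to 08:13–08:20, 09:58–10:00, 12:38–13:06, 14:36–14:45.
A but not B: 05:07–07:05, 08:00–08:13, 08:20–09:58, 10:00–12:21, 14:04–14:35.
B but not A: 12:38–13:06, 14:36–14:45.
Combining gives A △ B.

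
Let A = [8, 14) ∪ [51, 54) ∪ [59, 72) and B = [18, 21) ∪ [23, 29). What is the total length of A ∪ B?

A ∪ B = [8, 14), [18, 21), [23, 29), [51, 54), [59, 72).
Total: 6 + 3 + 6 + 3 + 13 = 31.

31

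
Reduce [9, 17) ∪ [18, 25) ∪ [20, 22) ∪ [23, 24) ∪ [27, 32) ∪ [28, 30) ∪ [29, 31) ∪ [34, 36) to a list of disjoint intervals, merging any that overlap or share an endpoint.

[18, 25) is disjoint → start new block.
[20, 22) overlaps/touches [18, 25) → extend to [18, 25).
[23, 24) overlaps/touches [18, 25) → extend to [18, 25).
[27, 32) is disjoint → start new block.
[28, 30) overlaps/touches [27, 32) → extend to [27, 32).
[29, 31) overlaps/touches [27, 32) → extend to [27, 32).
[34, 36) is disjoint → start new block.

[9, 17) ∪ [18, 25) ∪ [27, 32) ∪ [34, 36)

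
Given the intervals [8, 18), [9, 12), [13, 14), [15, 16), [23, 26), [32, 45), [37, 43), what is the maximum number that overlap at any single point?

2

At 9, 2 of the intervals are simultaneously active.
No point has more.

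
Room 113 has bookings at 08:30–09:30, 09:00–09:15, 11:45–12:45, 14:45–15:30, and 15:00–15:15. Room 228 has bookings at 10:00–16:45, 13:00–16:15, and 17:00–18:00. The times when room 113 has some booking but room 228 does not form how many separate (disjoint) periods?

First set merges to 08:30–09:30, 11:45–12:45, 14:45–15:30.
Second set merges to 10:00–16:45, 17:00–18:00.
A \ B = 08:30–09:30.
That is 1 disjoint piece.

1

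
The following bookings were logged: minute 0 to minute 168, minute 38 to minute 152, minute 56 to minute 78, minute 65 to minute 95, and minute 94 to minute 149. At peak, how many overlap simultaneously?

Sweep endpoints in order; track running count of active intervals.
Peak of 4 reached at minute 65.

4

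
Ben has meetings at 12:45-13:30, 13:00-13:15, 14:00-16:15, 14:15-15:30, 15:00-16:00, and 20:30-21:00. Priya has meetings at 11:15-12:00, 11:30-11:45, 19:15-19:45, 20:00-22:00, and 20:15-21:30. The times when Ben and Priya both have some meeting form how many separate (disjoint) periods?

1

A, merged: 12:45–13:30, 14:00–16:15, 20:30–21:00.
B, merged: 11:15–12:00, 19:15–19:45, 20:00–22:00.
A ∩ B = 20:30–21:00.
That is 1 disjoint piece.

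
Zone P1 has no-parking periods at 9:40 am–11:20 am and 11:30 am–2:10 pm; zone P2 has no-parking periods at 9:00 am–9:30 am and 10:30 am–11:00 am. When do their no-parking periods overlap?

9:40 am-11:20 am ∩ B → 10:30 am-11:00 am.
11:30 am-2:10 pm meets no B interval.

10:30 am-11:00 am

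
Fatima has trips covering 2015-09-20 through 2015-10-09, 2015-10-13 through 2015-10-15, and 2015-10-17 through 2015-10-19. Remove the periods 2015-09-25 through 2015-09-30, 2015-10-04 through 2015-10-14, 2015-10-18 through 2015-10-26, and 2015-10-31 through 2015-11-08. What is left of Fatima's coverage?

2015-09-20 through 2015-09-24, 2015-10-01 through 2015-10-03, 2015-10-15 through 2015-10-15, 2015-10-17 through 2015-10-17

2015-09-20 through 2015-10-09 with B removed leaves 2015-09-20 through 2015-09-24, 2015-10-01 through 2015-10-03.
2015-10-13 through 2015-10-15 with B removed leaves 2015-10-15 through 2015-10-15.
2015-10-17 through 2015-10-19 with B removed leaves 2015-10-17 through 2015-10-17.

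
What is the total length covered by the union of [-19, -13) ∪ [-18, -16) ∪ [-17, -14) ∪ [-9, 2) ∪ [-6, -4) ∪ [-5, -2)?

17

Merged: [-19, -13), [-9, 2).
Lengths: 6 + 11 = 17.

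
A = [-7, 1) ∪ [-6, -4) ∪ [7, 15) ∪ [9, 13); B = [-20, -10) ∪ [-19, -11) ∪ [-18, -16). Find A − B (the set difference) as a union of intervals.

First set merges to [-7, 1), [7, 15).
Second set merges to [-20, -10).
[-7, 1): nothing removed.
[7, 15): nothing removed.

[-7, 1) ∪ [7, 15)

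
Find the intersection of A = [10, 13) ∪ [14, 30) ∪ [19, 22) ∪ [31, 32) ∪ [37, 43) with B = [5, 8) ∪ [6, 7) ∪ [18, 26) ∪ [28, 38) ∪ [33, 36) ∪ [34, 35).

First set merges to [10, 13), [14, 30), [31, 32), [37, 43).
Second set merges to [5, 8), [18, 26), [28, 38).
[10, 13): no overlap with the second set.
[14, 30) meets the second set on [18, 26), [28, 30).
[31, 32) meets the second set on [31, 32).
[37, 43) meets the second set on [37, 38).

[18, 26) ∪ [28, 30) ∪ [31, 32) ∪ [37, 38)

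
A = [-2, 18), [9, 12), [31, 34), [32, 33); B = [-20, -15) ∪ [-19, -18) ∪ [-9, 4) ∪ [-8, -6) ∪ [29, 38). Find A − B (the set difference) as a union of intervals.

[4, 18)

Merge the first list: [-2, 18), [31, 34).
Merge the second list: [-20, -15), [-9, 4), [29, 38).
[-2, 18) \ B = [4, 18).
[31, 34): entirely removed.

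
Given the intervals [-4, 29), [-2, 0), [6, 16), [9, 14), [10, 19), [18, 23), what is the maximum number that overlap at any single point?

4

Walk the sorted start/end points keeping a running depth.
The depth first hits 4 at 10.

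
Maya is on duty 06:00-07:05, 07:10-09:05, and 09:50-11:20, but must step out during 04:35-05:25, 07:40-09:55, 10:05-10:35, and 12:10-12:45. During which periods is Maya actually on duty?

06:00-07:05 is untouched.
07:10-09:05 with B removed leaves 07:10-07:40.
09:50-11:20 with B removed leaves 09:55-10:05, 10:35-11:20.

06:00-07:05, 07:10-07:40, 09:55-10:05, 10:35-11:20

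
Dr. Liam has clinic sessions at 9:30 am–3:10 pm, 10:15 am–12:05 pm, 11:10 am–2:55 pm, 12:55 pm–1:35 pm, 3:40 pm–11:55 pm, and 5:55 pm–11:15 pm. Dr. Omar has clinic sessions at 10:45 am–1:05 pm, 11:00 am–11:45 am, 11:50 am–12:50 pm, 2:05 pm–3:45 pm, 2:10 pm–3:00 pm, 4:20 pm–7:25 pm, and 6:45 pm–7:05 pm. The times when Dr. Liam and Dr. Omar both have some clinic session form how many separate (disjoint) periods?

4

A, merged: 9:30 am–3:10 pm, 3:40 pm–11:55 pm.
B, merged: 10:45 am–1:05 pm, 2:05 pm–3:45 pm, 4:20 pm–7:25 pm.
A ∩ B = 10:45 am–1:05 pm, 2:05 pm–3:10 pm, 3:40 pm–3:45 pm, 4:20 pm–7:25 pm.
That is 4 disjoint pieces.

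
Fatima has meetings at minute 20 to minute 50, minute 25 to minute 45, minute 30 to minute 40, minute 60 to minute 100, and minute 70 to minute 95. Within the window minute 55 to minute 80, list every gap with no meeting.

After merging, the occupied span is minute 20 to minute 50, minute 60 to minute 100.
Complement within minute 55 to minute 80: minute 55 to minute 60.

minute 55 to minute 60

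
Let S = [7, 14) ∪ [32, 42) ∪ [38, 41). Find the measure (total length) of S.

17

Merged: [7, 14), [32, 42).
Lengths: 7 + 10 = 17.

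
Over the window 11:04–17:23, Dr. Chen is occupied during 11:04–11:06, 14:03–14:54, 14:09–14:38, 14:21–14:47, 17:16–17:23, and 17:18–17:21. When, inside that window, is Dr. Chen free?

Covered (merged): 11:04-11:06, 14:03-14:54, 17:16-17:23.
Uncovered inside 11:04-17:23: 11:06-14:03, 14:54-17:16.

11:06-14:03, 14:54-17:16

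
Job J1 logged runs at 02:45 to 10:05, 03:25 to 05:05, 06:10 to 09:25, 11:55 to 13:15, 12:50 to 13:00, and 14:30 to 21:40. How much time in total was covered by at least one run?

15 h 50 min

Merged: 02:45–10:05, 11:55–13:15, 14:30–21:40.
Lengths: 7 h 20 min + 1 h 20 min + 7 h 10 min = 15 h 50 min.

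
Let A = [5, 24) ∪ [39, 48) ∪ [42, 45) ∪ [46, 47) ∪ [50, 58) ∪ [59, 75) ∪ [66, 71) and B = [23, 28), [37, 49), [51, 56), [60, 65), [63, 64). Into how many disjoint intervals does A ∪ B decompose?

4

A, merged: [5, 24), [39, 48), [50, 58), [59, 75).
B, merged: [23, 28), [37, 49), [51, 56), [60, 65).
A ∪ B = [5, 28), [37, 49), [50, 58), [59, 75).
That is 4 disjoint pieces.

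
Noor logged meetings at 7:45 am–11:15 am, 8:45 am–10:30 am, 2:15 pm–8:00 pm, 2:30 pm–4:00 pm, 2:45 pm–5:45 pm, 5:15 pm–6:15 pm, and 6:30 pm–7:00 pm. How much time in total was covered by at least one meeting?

Merged: 7:45 am-11:15 am, 2:15 pm-8:00 pm.
Lengths: 3 h 30 min + 5 h 45 min = 9 h 15 min.

9 h 15 min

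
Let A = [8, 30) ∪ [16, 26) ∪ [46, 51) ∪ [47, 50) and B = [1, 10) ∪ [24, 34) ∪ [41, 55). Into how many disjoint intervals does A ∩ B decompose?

3

Merge the first list: [8, 30), [46, 51).
A ∩ B = [8, 10), [24, 30), [46, 51).
That is 3 disjoint pieces.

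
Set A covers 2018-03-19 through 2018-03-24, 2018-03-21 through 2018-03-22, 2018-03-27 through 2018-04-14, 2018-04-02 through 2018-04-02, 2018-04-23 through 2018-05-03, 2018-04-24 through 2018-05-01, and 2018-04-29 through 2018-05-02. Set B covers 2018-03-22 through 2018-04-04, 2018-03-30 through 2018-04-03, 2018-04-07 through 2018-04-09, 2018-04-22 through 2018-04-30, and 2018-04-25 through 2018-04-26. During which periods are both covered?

A, merged: 2018-03-19 through 2018-03-24, 2018-03-27 through 2018-04-14, 2018-04-23 through 2018-05-03.
B, merged: 2018-03-22 through 2018-04-04, 2018-04-07 through 2018-04-09, 2018-04-22 through 2018-04-30.
2018-03-19 through 2018-03-24 overlaps B on 2018-03-22 through 2018-03-24.
2018-03-27 through 2018-04-14 overlaps B on 2018-03-27 through 2018-04-04, 2018-04-07 through 2018-04-09.
2018-04-23 through 2018-05-03 overlaps B on 2018-04-23 through 2018-04-30.

2018-03-22 through 2018-03-24, 2018-03-27 through 2018-04-04, 2018-04-07 through 2018-04-09, 2018-04-23 through 2018-04-30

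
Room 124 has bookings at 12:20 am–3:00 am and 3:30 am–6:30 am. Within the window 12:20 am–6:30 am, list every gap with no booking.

3:00 am-3:30 am

Covered (merged): 12:20 am-3:00 am, 3:30 am-6:30 am.
Gaps within 12:20 am-6:30 am: 3:00 am-3:30 am.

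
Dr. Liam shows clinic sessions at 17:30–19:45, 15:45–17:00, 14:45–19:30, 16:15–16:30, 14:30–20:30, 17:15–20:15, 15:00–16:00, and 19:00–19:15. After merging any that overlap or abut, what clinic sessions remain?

Sort by start: 14:30–20:30, 14:45–19:30, 15:00–16:00, 15:45–17:00, 16:15–16:30, 17:15–20:15, 17:30–19:45, 19:00–19:15.
14:45–19:30 overlaps/touches 14:30–20:30 → extend to 14:30–20:30.
15:00–16:00 overlaps/touches 14:30–20:30 → extend to 14:30–20:30.
15:45–17:00 overlaps/touches 14:30–20:30 → extend to 14:30–20:30.
16:15–16:30 overlaps/touches 14:30–20:30 → extend to 14:30–20:30.
17:15–20:15 overlaps/touches 14:30–20:30 → extend to 14:30–20:30.
17:30–19:45 overlaps/touches 14:30–20:30 → extend to 14:30–20:30.
19:00–19:15 overlaps/touches 14:30–20:30 → extend to 14:30–20:30.

14:30–20:30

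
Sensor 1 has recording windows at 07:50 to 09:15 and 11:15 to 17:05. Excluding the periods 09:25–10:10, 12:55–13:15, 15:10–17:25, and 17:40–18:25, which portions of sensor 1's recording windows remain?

07:50–09:15: nothing removed.
11:15–17:05 \ B = 11:15–12:55, 13:15–15:10.

07:50–09:15, 11:15–12:55, 13:15–15:10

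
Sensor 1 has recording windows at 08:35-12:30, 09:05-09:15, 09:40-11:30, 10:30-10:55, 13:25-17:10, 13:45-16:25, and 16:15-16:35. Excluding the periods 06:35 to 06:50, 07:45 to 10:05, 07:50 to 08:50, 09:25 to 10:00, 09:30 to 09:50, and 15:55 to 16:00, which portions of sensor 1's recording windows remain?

10:05–12:30, 13:25–15:55, 16:00–17:10

First set merges to 08:35–12:30, 13:25–17:10.
Second set merges to 06:35–06:50, 07:45–10:05, 15:55–16:00.
08:35–12:30 minus B → 10:05–12:30.
13:25–17:10 minus B → 13:25–15:55, 16:00–17:10.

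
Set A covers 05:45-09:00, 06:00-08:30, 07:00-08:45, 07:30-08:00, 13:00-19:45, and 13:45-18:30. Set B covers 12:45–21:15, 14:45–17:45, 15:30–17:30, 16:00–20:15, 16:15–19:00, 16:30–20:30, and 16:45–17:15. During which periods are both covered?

13:00–19:45

Merge the first list: 05:45–09:00, 13:00–19:45.
Merge the second list: 12:45–21:15.
05:45–09:00 meets no B interval.
13:00–19:45 ∩ B → 13:00–19:45.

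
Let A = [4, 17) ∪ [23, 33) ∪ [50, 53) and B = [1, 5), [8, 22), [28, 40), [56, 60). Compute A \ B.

[5, 8) ∪ [23, 28) ∪ [50, 53)

[4, 17) \ B = [5, 8).
[23, 33) \ B = [23, 28).
[50, 53): nothing removed.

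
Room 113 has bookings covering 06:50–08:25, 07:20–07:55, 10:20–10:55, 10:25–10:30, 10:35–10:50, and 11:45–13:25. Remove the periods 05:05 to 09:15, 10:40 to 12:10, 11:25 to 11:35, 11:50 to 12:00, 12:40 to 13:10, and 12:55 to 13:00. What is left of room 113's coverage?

First set merges to 06:50–08:25, 10:20–10:55, 11:45–13:25.
Second set merges to 05:05–09:15, 10:40–12:10, 12:40–13:10.
06:50–08:25 lies entirely inside B → drops out.
10:20–10:55 with B removed leaves 10:20–10:40.
11:45–13:25 with B removed leaves 12:10–12:40, 13:10–13:25.

10:20–10:40, 12:10–12:40, 13:10–13:25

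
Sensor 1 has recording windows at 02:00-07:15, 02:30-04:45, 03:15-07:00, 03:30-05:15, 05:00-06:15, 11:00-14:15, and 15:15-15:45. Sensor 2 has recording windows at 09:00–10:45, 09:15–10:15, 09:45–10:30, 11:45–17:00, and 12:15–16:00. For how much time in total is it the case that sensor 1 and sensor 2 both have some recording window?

First set merges to 02:00-07:15, 11:00-14:15, 15:15-15:45.
Second set merges to 09:00-10:45, 11:45-17:00.
A ∩ B = 11:45-14:15, 15:15-15:45.
Total: 2 h 30 min + 30 min = 3 h.

3 h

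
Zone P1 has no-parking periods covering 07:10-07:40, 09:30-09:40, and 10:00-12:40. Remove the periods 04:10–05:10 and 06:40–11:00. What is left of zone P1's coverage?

07:10–07:40: entirely removed.
09:30–09:40: entirely removed.
10:00–12:40 \ B = 11:00–12:40.

11:00–12:40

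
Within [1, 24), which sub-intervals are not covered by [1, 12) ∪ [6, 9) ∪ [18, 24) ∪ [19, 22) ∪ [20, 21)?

Covered (merged): [1, 12), [18, 24).
Complement within [1, 24): [12, 18).

[12, 18)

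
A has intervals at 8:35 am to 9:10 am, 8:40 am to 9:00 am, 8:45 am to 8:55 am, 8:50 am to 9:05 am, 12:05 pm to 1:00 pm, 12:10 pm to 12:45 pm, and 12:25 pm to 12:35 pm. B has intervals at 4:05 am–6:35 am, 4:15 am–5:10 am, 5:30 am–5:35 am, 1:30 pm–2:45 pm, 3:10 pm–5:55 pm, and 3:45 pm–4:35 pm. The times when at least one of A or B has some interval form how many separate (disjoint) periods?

5

First set merges to 8:35 am-9:10 am, 12:05 pm-1:00 pm.
Second set merges to 4:05 am-6:35 am, 1:30 pm-2:45 pm, 3:10 pm-5:55 pm.
A ∪ B = 4:05 am-6:35 am, 8:35 am-9:10 am, 12:05 pm-1:00 pm, 1:30 pm-2:45 pm, 3:10 pm-5:55 pm.
That is 5 disjoint pieces.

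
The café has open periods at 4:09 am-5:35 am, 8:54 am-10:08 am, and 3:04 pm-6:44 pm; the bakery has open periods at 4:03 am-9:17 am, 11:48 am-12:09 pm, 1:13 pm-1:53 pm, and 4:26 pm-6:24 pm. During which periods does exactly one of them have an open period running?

Only in the first: 9:17 am–10:08 am, 3:04 pm–4:26 pm, 6:24 pm–6:44 pm.
Only in the second: 4:03 am–4:09 am, 5:35 am–8:54 am, 11:48 am–12:09 pm, 1:13 pm–1:53 pm.
Together these are the periods covered by exactly one.

4:03 am–4:09 am, 5:35 am–8:54 am, 9:17 am–10:08 am, 11:48 am–12:09 pm, 1:13 pm–1:53 pm, 3:04 pm–4:26 pm, 6:24 pm–6:44 pm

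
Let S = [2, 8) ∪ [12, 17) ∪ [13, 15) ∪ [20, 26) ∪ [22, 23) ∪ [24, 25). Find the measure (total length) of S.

Merged: [2, 8), [12, 17), [20, 26).
Lengths: 6 + 5 + 6 = 17.

17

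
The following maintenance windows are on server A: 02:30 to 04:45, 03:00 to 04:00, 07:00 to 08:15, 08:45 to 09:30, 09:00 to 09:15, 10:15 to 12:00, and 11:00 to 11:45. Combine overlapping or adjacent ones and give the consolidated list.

03:00–04:00 overlaps/touches 02:30–04:45 → extend to 02:30–04:45.
07:00–08:15 is disjoint → start new block.
08:45–09:30 is disjoint → start new block.
09:00–09:15 overlaps/touches 08:45–09:30 → extend to 08:45–09:30.
10:15–12:00 is disjoint → start new block.
11:00–11:45 overlaps/touches 10:15–12:00 → extend to 10:15–12:00.

02:30–04:45, 07:00–08:15, 08:45–09:30, 10:15–12:00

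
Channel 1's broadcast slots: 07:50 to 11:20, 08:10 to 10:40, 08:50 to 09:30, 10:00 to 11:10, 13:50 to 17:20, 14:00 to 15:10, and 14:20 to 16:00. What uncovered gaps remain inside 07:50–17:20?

After merging, the occupied span is 07:50-11:20, 13:50-17:20.
Uncovered inside 07:50-17:20: 11:20-13:50.

11:20-13:50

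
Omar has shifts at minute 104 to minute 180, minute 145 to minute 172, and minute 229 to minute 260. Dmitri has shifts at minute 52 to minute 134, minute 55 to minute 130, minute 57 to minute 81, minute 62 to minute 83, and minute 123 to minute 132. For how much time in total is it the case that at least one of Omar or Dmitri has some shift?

159 minutes

A, merged: minute 104 to minute 180, minute 229 to minute 260.
B, merged: minute 52 to minute 134.
A ∪ B = minute 52 to minute 180, minute 229 to minute 260.
Total: 128 minutes + 31 minutes = 159 minutes.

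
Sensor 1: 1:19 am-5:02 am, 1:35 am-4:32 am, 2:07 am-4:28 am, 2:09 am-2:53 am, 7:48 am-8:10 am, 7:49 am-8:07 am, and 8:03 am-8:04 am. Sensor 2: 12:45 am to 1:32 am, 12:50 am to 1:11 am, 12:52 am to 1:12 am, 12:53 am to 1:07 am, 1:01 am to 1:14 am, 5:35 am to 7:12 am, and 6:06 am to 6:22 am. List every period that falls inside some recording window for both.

Merge the first list: 1:19 am–5:02 am, 7:48 am–8:10 am.
Merge the second list: 12:45 am–1:32 am, 5:35 am–7:12 am.
1:19 am–5:02 am meets the second set on 1:19 am–1:32 am.
7:48 am–8:10 am: no overlap with the second set.

1:19 am–1:32 am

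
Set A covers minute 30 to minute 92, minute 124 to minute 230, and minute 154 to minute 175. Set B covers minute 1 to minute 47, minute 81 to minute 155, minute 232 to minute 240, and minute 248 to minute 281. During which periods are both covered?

First set merges to minute 30 to minute 92, minute 124 to minute 230.
minute 30 to minute 92 overlaps B on minute 30 to minute 47, minute 81 to minute 92.
minute 124 to minute 230 overlaps B on minute 124 to minute 155.

minute 30 to minute 47, minute 81 to minute 92, minute 124 to minute 155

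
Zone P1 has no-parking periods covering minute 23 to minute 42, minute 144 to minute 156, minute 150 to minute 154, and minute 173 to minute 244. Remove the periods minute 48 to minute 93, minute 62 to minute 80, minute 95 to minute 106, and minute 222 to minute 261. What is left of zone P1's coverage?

minute 23 to minute 42, minute 144 to minute 156, minute 173 to minute 222

Merge the first list: minute 23 to minute 42, minute 144 to minute 156, minute 173 to minute 244.
Merge the second list: minute 48 to minute 93, minute 95 to minute 106, minute 222 to minute 261.
minute 23 to minute 42 is untouched.
minute 144 to minute 156 is untouched.
minute 173 to minute 244 with B removed leaves minute 173 to minute 222.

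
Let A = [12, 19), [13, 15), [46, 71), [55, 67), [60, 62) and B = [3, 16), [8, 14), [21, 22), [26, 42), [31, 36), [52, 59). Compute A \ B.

A, merged: [12, 19), [46, 71).
B, merged: [3, 16), [21, 22), [26, 42), [52, 59).
[12, 19) \ B = [16, 19).
[46, 71) \ B = [46, 52), [59, 71).

[16, 19) ∪ [46, 52) ∪ [59, 71)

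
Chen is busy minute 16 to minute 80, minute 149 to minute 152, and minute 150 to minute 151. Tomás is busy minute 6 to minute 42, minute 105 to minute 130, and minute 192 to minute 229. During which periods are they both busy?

minute 16 to minute 42

First set merges to minute 16 to minute 80, minute 149 to minute 152.
minute 16 to minute 80 overlaps B on minute 16 to minute 42.
minute 149 to minute 152 falls entirely outside B.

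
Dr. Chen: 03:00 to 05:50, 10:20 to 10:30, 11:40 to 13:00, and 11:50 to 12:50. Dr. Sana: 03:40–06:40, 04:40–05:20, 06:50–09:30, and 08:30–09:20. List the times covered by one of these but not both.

03:00–03:40, 05:50–06:40, 06:50–09:30, 10:20–10:30, 11:40–13:00

Merge the first list: 03:00–05:50, 10:20–10:30, 11:40–13:00.
Merge the second list: 03:40–06:40, 06:50–09:30.
A \ B = 03:00–03:40, 10:20–10:30, 11:40–13:00.
B \ A = 05:50–06:40, 06:50–09:30.
Union of the two gives the symmetric difference.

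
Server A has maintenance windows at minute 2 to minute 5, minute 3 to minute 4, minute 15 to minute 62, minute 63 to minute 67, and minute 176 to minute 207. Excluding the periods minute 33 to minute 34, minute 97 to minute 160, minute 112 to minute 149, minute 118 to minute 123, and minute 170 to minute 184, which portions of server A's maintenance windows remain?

A, merged: minute 2 to minute 5, minute 15 to minute 62, minute 63 to minute 67, minute 176 to minute 207.
B, merged: minute 33 to minute 34, minute 97 to minute 160, minute 170 to minute 184.
minute 2 to minute 5 is untouched.
minute 15 to minute 62 with B removed leaves minute 15 to minute 33, minute 34 to minute 62.
minute 63 to minute 67 is untouched.
minute 176 to minute 207 with B removed leaves minute 184 to minute 207.

minute 2 to minute 5, minute 15 to minute 33, minute 34 to minute 62, minute 63 to minute 67, minute 184 to minute 207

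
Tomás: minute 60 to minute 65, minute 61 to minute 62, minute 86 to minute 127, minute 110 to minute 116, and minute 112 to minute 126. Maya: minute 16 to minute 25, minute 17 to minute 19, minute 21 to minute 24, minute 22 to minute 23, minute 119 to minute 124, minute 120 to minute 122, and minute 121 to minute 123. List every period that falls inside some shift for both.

A, merged: minute 60 to minute 65, minute 86 to minute 127.
B, merged: minute 16 to minute 25, minute 119 to minute 124.
minute 60 to minute 65 falls entirely outside B.
minute 86 to minute 127 overlaps B on minute 119 to minute 124.

minute 119 to minute 124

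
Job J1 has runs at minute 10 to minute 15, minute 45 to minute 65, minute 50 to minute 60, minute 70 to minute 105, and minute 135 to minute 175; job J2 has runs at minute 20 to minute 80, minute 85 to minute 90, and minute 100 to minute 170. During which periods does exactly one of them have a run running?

First set merges to minute 10 to minute 15, minute 45 to minute 65, minute 70 to minute 105, minute 135 to minute 175.
Only in the first: minute 10 to minute 15, minute 80 to minute 85, minute 90 to minute 100, minute 170 to minute 175.
Only in the second: minute 20 to minute 45, minute 65 to minute 70, minute 105 to minute 135.
Together these are the periods covered by exactly one.

minute 10 to minute 15, minute 20 to minute 45, minute 65 to minute 70, minute 80 to minute 85, minute 90 to minute 100, minute 105 to minute 135, minute 170 to minute 175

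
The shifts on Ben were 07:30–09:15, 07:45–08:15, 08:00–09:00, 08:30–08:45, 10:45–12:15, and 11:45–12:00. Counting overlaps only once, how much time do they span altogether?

3 h 15 min

Merged: 07:30–09:15, 10:45–12:15.
Lengths: 1 h 45 min + 1 h 30 min = 3 h 15 min.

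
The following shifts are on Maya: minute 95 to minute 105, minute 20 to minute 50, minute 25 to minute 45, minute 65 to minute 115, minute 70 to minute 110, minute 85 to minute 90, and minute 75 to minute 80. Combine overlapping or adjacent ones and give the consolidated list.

Sort by start: minute 20 to minute 50, minute 25 to minute 45, minute 65 to minute 115, minute 70 to minute 110, minute 75 to minute 80, minute 85 to minute 90, minute 95 to minute 105.
minute 25 to minute 45 overlaps/touches minute 20 to minute 50 → extend to minute 20 to minute 50.
minute 65 to minute 115 is disjoint → start new block.
minute 70 to minute 110 overlaps/touches minute 65 to minute 115 → extend to minute 65 to minute 115.
minute 75 to minute 80 overlaps/touches minute 65 to minute 115 → extend to minute 65 to minute 115.
minute 85 to minute 90 overlaps/touches minute 65 to minute 115 → extend to minute 65 to minute 115.
minute 95 to minute 105 overlaps/touches minute 65 to minute 115 → extend to minute 65 to minute 115.

minute 20 to minute 50, minute 65 to minute 115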